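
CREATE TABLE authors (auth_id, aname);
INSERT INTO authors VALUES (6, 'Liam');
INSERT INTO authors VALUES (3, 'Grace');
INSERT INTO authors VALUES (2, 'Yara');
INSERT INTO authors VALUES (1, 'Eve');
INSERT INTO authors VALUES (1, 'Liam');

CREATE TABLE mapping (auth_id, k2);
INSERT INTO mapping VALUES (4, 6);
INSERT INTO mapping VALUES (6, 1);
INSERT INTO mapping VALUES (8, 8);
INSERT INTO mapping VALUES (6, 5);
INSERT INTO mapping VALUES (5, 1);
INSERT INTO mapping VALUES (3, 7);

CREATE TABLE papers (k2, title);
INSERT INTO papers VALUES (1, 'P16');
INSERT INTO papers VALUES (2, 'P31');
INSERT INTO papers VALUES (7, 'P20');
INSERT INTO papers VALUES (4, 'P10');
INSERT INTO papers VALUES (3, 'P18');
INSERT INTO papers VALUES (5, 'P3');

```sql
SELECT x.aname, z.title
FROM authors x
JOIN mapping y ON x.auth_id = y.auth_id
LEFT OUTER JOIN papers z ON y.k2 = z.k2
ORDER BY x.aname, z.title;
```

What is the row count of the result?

3

Step 1 — x INNER JOIN y on auth_id → 3 row(s).
Then LEFT JOIN `papers z` on k2: each of those 3 rows is kept; rows whose y.k2 has no match in z get NULL for z's columns.
Result: 3 row(s).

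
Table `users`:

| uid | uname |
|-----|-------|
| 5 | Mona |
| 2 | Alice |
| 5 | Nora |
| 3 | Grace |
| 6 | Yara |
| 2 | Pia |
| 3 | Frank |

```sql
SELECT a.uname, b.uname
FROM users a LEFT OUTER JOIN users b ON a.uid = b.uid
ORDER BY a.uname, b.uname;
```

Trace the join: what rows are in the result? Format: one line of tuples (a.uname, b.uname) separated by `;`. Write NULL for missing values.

(Alice, Alice); (Alice, Pia); (Frank, Frank); (Frank, Grace); (Grace, Frank); (Grace, Grace); (Mona, Mona); (Mona, Nora); (Nora, Mona); (Nora, Nora); (Pia, Alice); (Pia, Pia); (Yara, Yara)

LEFT JOIN keeps every row from `users a`; unmatched rows get NULL for `users b`'s columns.
Matching on a.uid = b.uid.
Matched pairs: 13; unmatched a rows kept: 0.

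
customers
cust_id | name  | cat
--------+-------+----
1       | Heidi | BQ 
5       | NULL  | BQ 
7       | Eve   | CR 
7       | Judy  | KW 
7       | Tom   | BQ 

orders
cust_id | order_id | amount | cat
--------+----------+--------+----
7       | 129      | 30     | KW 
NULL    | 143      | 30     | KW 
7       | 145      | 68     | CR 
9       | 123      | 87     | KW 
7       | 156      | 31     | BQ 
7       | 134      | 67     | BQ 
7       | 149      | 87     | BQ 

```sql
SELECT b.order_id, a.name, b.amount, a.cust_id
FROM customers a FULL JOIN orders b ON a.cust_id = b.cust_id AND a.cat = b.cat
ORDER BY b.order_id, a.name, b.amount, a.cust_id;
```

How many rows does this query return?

9

FULL OUTER JOIN keeps every row from both sides; unmatched rows get NULL for the other side's columns.
Matching on a.cust_id = b.cust_id AND a.cat = b.cat. A NULL in a compared column never satisfies the condition.
- a[0] cust_id=1, cat=BQ → no match; kept with NULLs on the b side.
- a[1] cust_id=5, cat=BQ → no match; kept with NULLs on the b side.
- a[2] cust_id=7, cat=CR → 1 match(es) in b → 1 row(s).
- a[3] cust_id=7, cat=KW → 1 match(es) in b → 1 row(s).
- a[4] cust_id=7, cat=BQ → 3 match(es) in b → 3 row(s).
- plus 2 unmatched b row(s), each kept with NULL a columns.
Total: 5 matched + 4 padded = 9 rows.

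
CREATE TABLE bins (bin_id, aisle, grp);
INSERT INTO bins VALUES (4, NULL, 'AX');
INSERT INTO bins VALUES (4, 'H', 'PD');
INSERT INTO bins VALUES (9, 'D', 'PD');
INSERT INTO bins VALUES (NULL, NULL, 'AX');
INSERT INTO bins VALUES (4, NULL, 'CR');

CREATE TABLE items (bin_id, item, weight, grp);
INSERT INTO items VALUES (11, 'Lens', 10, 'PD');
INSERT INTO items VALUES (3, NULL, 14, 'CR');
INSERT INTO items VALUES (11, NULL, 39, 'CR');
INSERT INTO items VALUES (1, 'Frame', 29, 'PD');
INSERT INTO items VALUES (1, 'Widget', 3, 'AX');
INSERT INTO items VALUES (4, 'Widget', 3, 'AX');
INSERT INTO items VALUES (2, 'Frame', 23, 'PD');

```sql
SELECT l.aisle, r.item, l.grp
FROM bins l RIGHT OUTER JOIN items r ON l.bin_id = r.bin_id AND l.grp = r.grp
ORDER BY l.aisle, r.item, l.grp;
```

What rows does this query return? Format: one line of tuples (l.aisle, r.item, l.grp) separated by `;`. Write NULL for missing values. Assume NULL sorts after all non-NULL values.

(NULL, Frame, NULL); (NULL, Frame, NULL); (NULL, Lens, NULL); (NULL, Widget, AX); (NULL, Widget, NULL); (NULL, NULL, NULL); (NULL, NULL, NULL)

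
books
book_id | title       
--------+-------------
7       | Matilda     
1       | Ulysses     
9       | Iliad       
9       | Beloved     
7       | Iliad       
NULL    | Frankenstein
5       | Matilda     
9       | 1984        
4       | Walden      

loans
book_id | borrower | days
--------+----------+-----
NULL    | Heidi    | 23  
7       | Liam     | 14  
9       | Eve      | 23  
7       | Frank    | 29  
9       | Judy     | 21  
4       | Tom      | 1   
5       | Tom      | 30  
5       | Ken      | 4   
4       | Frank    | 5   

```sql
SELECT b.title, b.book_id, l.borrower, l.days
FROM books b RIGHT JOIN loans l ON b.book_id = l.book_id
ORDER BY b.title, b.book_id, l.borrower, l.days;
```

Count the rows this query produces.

15

RIGHT JOIN keeps every row from `loans`; unmatched rows get NULL for `books`'s columns.
Matching on b.book_id = l.book_id. A NULL in a compared column never satisfies the condition.
- book_id=7: 2 matching l row(s), so 2 row(s) emitted.
- book_id=1: no matching l row.
- book_id=9: 2 matching l row(s), so 2 row(s) emitted.
- book_id=9: 2 matching l row(s), so 2 row(s) emitted.
- book_id=7: 2 matching l row(s), so 2 row(s) emitted.
- book_id=NULL: no matching l row.
- book_id=5: 2 matching l row(s), so 2 row(s) emitted.
- book_id=9: 2 matching l row(s), so 2 row(s) emitted.
- book_id=4: 2 matching l row(s), so 2 row(s) emitted.
- plus 1 unmatched l row(s), each kept with NULL b columns.
Total: 14 matched + 1 padded = 15 rows.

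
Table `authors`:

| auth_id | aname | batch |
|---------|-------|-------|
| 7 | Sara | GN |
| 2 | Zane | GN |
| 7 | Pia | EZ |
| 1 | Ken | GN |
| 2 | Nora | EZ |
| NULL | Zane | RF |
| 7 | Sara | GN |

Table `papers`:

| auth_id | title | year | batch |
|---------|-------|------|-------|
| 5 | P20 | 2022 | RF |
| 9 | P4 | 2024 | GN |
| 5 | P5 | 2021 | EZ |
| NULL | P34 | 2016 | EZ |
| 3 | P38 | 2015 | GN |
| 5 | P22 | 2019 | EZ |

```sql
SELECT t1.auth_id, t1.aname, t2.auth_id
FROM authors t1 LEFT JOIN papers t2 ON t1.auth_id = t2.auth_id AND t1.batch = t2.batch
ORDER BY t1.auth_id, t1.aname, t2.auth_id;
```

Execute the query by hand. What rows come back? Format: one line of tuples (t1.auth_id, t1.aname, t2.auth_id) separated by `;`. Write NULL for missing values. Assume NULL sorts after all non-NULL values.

(1, Ken, NULL); (2, Nora, NULL); (2, Zane, NULL); (7, Pia, NULL); (7, Sara, NULL); (7, Sara, NULL); (NULL, Zane, NULL)

LEFT JOIN keeps every row from `authors`; unmatched rows get NULL for `papers`'s columns.
Matching on t1.auth_id = t2.auth_id AND t1.batch = t2.batch. A NULL in a compared column never satisfies the condition.
- t1 (auth_id=7, batch=GN) has no partner → padded with NULL.
- t1 (auth_id=2, batch=GN) has no partner → padded with NULL.
- t1 (auth_id=7, batch=EZ) has no partner → padded with NULL.
- t1 (auth_id=1, batch=GN) has no partner → padded with NULL.
- t1 (auth_id=2, batch=EZ) has no partner → padded with NULL.
- t1 (auth_id=NULL, batch=RF) has no partner → padded with NULL.
- t1 (auth_id=7, batch=GN) has no partner → padded with NULL.
After projecting and ordering:
t1.auth_id | t1.aname | t2.auth_id
1 | Ken | NULL
2 | Nora | NULL
2 | Zane | NULL
7 | Pia | NULL
7 | Sara | NULL
7 | Sara | NULL
NULL | Zane | NULL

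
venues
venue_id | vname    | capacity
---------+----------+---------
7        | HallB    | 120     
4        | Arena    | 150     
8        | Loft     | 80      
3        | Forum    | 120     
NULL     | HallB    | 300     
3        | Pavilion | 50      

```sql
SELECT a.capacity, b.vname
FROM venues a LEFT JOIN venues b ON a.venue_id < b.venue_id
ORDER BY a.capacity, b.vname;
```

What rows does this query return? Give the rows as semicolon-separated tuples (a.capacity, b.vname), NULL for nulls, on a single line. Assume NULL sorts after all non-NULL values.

(50, Arena); (50, HallB); (50, Loft); (80, NULL); (120, Arena); (120, HallB); (120, Loft); (120, Loft); (150, HallB); (150, Loft); (300, NULL)

LEFT JOIN keeps every row from `venues a`; unmatched rows get NULL for `venues b`'s columns.
Matching on a.venue_id < b.venue_id. A NULL in a compared column never satisfies the condition.
- a (venue_id=7) pairs with 1 row(s) of b.
- a (venue_id=4) pairs with 2 row(s) of b.
- a (venue_id=8) has no partner → padded with NULL.
- a (venue_id=3) pairs with 3 row(s) of b.
- a (venue_id=NULL) has no partner → padded with NULL.
- a (venue_id=3) pairs with 3 row(s) of b.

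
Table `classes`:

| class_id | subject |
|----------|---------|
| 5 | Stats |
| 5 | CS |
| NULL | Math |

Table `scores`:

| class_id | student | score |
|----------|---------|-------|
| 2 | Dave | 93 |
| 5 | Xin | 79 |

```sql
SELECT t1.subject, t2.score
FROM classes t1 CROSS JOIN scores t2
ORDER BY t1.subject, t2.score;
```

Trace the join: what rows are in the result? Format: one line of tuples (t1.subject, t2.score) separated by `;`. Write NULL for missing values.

CROSS JOIN pairs every row of `classes` with every row of `scores`: 3 × 2 = 6 rows.

(CS, 79); (CS, 93); (Math, 79); (Math, 93); (Stats, 79); (Stats, 93)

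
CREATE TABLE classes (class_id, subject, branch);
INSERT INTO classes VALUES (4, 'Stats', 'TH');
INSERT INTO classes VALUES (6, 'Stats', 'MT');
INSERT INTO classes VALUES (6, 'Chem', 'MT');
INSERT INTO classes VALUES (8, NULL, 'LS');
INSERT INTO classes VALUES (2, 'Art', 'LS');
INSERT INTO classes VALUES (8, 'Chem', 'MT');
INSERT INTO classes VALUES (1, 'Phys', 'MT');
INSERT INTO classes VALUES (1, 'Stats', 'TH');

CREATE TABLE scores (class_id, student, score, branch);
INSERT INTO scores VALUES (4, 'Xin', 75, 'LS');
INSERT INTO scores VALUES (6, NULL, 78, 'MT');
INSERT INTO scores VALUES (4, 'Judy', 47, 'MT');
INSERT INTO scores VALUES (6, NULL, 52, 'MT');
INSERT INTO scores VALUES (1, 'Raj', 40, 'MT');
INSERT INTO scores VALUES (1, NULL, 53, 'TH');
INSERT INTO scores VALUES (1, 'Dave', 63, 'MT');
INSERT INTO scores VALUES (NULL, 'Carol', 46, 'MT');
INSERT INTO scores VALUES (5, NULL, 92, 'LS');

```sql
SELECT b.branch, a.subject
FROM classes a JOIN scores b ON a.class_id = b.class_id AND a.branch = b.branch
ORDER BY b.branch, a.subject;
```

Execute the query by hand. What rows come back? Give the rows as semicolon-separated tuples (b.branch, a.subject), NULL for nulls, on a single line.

INNER JOIN keeps only pairs where the ON condition holds.
Matching on a.class_id = b.class_id AND a.branch = b.branch. A NULL in a compared column never satisfies the condition.
- a row (class_id=4, branch=TH): no match → dropped.
- a row (class_id=6, branch=MT): matches 2 b row(s) → 2 output row(s).
- a row (class_id=6, branch=MT): matches 2 b row(s) → 2 output row(s).
- a row (class_id=8, branch=LS): no match → dropped.
- a row (class_id=2, branch=LS): no match → dropped.
- a row (class_id=8, branch=MT): no match → dropped.
- a row (class_id=1, branch=MT): matches 2 b row(s) → 2 output row(s).
- a row (class_id=1, branch=TH): matches 1 b row(s) → 1 output row(s).
After projecting and ordering:
b.branch | a.subject
MT | Chem
MT | Chem
MT | Phys
MT | Phys
MT | Stats
MT | Stats
TH | Stats

(MT, Chem); (MT, Chem); (MT, Phys); (MT, Phys); (MT, Stats); (MT, Stats); (TH, Stats)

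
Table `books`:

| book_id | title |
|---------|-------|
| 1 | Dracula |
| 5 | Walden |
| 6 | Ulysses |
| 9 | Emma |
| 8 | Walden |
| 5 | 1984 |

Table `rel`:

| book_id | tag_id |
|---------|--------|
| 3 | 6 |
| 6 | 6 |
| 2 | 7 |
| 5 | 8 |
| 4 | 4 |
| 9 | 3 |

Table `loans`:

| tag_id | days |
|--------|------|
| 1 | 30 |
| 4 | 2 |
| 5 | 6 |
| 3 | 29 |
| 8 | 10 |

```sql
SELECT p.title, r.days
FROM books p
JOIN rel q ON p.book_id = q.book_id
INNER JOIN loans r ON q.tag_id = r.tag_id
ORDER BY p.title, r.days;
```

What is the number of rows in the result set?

3

Joins associate left-to-right: books INNER JOIN rel on book_id gives 4 intermediate row(s).
Then INNER JOIN `loans r` on tag_id: keep only rows whose q.tag_id appears in r.
Result: 3 row(s).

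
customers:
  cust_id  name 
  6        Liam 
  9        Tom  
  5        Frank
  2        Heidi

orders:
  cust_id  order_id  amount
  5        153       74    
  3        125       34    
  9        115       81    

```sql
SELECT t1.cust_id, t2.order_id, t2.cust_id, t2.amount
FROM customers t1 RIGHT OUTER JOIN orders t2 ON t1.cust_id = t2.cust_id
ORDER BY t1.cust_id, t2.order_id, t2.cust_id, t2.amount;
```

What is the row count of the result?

RIGHT JOIN keeps every row from `orders`; unmatched rows get NULL for `customers`'s columns.
Matching on t1.cust_id = t2.cust_id.
- t1[0] cust_id=6 → no match.
- t1[1] cust_id=9 → 1 match(es) in t2 → 1 row(s).
- t1[2] cust_id=5 → 1 match(es) in t2 → 1 row(s).
- t1[3] cust_id=2 → no match.
- 1 row(s) from t2 found no t1 partner → padded with NULL.
Total: 2 matched + 1 padded = 3 rows.

3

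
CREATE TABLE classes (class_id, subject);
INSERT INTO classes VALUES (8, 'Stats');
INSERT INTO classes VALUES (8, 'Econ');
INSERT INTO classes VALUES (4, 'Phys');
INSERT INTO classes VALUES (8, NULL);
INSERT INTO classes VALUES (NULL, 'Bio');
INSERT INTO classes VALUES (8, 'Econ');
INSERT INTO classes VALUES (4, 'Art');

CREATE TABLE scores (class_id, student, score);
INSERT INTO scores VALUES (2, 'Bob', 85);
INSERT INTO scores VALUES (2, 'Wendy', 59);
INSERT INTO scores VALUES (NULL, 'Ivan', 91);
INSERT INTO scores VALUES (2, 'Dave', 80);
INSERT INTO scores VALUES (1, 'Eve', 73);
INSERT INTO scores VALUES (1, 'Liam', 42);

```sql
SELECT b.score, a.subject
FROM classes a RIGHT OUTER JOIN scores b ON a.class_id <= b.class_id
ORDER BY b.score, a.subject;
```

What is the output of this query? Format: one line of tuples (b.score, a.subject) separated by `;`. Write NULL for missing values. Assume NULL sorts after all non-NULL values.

(42, NULL); (59, NULL); (73, NULL); (80, NULL); (85, NULL); (91, NULL)

RIGHT JOIN keeps every row from `scores`; unmatched rows get NULL for `classes`'s columns.
Matching on a.class_id <= b.class_id. A NULL in a compared column never satisfies the condition.
- a[0] class_id=8 → no match.
- a[1] class_id=8 → no match.
- a[2] class_id=4 → no match.
- a[3] class_id=8 → no match.
- a[4] class_id=NULL → no match.
- a[5] class_id=8 → no match.
- a[6] class_id=4 → no match.
- plus 6 unmatched b row(s), each kept with NULL a columns.
After projecting and ordering:
b.score | a.subject
42 | NULL
59 | NULL
73 | NULL
80 | NULL
85 | NULL
91 | NULL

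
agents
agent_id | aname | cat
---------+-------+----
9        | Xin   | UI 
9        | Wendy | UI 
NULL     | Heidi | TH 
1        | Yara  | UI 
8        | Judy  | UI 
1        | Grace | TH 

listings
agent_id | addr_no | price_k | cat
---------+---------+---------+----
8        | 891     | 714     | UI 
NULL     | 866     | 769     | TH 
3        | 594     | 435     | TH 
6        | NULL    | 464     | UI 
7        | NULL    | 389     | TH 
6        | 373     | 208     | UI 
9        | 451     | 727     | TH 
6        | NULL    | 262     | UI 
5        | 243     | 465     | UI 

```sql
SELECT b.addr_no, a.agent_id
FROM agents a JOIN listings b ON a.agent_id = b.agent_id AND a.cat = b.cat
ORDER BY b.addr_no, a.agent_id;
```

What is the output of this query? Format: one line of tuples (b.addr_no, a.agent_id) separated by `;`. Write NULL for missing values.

INNER JOIN keeps only pairs where the ON condition holds.
Matching on a.agent_id = b.agent_id AND a.cat = b.cat. A NULL in a compared column never satisfies the condition.
- a[0] agent_id=9, cat=UI → no match; dropped.
- a[1] agent_id=9, cat=UI → no match; dropped.
- a[2] agent_id=NULL, cat=TH → no match; dropped.
- a[3] agent_id=1, cat=UI → no match; dropped.
- a[4] agent_id=8, cat=UI → 1 match(es) in b → 1 row(s).
- a[5] agent_id=1, cat=TH → no match; dropped.
After projecting and ordering:
b.addr_no | a.agent_id
891 | 8

(891, 8)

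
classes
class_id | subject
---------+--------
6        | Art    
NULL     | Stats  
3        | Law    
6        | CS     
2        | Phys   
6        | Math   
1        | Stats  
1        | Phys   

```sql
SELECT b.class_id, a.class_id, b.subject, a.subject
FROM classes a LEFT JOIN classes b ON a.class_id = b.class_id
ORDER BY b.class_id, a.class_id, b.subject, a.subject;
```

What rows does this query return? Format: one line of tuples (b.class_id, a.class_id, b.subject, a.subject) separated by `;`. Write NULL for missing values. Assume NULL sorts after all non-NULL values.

(1, 1, Phys, Phys); (1, 1, Phys, Stats); (1, 1, Stats, Phys); (1, 1, Stats, Stats); (2, 2, Phys, Phys); (3, 3, Law, Law); (6, 6, Art, Art); (6, 6, Art, CS); (6, 6, Art, Math); (6, 6, CS, Art); (6, 6, CS, CS); (6, 6, CS, Math); (6, 6, Math, Art); (6, 6, Math, CS); (6, 6, Math, Math); (NULL, NULL, NULL, Stats)

LEFT JOIN keeps every row from `classes a`; unmatched rows get NULL for `classes b`'s columns.
Matching on a.class_id = b.class_id. A NULL in a compared column never satisfies the condition.
Matched pairs: 15; unmatched a rows kept: 1.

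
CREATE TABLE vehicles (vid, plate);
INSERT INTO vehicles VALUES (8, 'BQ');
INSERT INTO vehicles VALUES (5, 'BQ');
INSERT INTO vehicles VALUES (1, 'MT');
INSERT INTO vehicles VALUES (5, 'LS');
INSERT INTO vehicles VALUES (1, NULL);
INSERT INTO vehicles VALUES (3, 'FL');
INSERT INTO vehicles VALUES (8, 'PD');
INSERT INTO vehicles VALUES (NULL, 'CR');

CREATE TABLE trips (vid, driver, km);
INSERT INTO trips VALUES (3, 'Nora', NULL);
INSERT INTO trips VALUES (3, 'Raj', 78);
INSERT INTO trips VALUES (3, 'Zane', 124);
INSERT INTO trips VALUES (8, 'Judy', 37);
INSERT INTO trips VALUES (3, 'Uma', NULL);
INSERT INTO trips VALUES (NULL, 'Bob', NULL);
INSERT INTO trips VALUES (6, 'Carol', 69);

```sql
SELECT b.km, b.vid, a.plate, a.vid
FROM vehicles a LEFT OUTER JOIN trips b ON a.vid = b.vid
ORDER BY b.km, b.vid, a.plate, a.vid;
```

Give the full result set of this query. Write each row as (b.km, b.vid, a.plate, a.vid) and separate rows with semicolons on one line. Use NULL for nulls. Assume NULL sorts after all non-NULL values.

LEFT JOIN keeps every row from `vehicles`; unmatched rows get NULL for `trips`'s columns.
Matching on a.vid = b.vid. A NULL in a compared column never satisfies the condition.
- a row (vid=8): matches 1 b row(s) → 1 output row(s).
- a row (vid=5): no match → kept, b columns NULL.
- a row (vid=1): no match → kept, b columns NULL.
- a row (vid=5): no match → kept, b columns NULL.
- a row (vid=1): no match → kept, b columns NULL.
- a row (vid=3): matches 4 b row(s) → 4 output row(s).
- a row (vid=8): matches 1 b row(s) → 1 output row(s).
- a row (vid=NULL): no match → kept, b columns NULL.

(37, 8, BQ, 8); (37, 8, PD, 8); (78, 3, FL, 3); (124, 3, FL, 3); (NULL, 3, FL, 3); (NULL, 3, FL, 3); (NULL, NULL, BQ, 5); (NULL, NULL, CR, NULL); (NULL, NULL, LS, 5); (NULL, NULL, MT, 1); (NULL, NULL, NULL, 1)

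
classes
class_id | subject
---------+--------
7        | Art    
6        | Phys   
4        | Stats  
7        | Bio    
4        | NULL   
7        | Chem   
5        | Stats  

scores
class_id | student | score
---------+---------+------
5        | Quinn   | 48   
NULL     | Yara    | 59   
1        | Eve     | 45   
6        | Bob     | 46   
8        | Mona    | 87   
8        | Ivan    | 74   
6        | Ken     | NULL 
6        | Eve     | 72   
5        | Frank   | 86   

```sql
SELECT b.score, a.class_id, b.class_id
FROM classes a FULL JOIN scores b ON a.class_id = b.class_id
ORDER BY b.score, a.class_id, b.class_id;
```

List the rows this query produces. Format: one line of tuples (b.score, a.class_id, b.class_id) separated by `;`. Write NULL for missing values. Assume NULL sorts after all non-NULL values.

(45, NULL, 1); (46, 6, 6); (48, 5, 5); (59, NULL, NULL); (72, 6, 6); (74, NULL, 8); (86, 5, 5); (87, NULL, 8); (NULL, 4, NULL); (NULL, 4, NULL); (NULL, 6, 6); (NULL, 7, NULL); (NULL, 7, NULL); (NULL, 7, NULL)

FULL OUTER JOIN keeps every row from both sides; unmatched rows get NULL for the other side's columns.
Matching on a.class_id = b.class_id. A NULL in a compared column never satisfies the condition.
- a row (class_id=7): no match → kept, b columns NULL.
- a row (class_id=6): matches 3 b row(s) → 3 output row(s).
- a row (class_id=4): no match → kept, b columns NULL.
- a row (class_id=7): no match → kept, b columns NULL.
- a row (class_id=4): no match → kept, b columns NULL.
- a row (class_id=7): no match → kept, b columns NULL.
- a row (class_id=5): matches 2 b row(s) → 2 output row(s).
- plus 4 unmatched b row(s), each kept with NULL a columns.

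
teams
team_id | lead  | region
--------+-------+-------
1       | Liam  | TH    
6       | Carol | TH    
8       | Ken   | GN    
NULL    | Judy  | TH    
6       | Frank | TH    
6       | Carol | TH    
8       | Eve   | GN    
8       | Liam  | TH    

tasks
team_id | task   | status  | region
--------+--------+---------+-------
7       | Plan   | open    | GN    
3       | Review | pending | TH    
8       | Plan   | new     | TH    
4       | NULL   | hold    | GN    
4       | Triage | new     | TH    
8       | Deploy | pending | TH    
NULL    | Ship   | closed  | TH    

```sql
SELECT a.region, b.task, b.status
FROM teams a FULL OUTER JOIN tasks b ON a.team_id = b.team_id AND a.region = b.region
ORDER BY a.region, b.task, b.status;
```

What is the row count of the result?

14

FULL OUTER JOIN keeps every row from both sides; unmatched rows get NULL for the other side's columns.
Matching on a.team_id = b.team_id AND a.region = b.region. A NULL in a compared column never satisfies the condition.
- a (team_id=1, region=TH) has no partner → padded with NULL.
- a (team_id=6, region=TH) has no partner → padded with NULL.
- a (team_id=8, region=GN) has no partner → padded with NULL.
- a (team_id=NULL, region=TH) has no partner → padded with NULL.
- a (team_id=6, region=TH) has no partner → padded with NULL.
- a (team_id=6, region=TH) has no partner → padded with NULL.
- a (team_id=8, region=GN) has no partner → padded with NULL.
- a (team_id=8, region=TH) pairs with 2 row(s) of b.
- plus 5 unmatched b row(s), each kept with NULL a columns.
Total: 2 matched + 12 padded = 14 rows.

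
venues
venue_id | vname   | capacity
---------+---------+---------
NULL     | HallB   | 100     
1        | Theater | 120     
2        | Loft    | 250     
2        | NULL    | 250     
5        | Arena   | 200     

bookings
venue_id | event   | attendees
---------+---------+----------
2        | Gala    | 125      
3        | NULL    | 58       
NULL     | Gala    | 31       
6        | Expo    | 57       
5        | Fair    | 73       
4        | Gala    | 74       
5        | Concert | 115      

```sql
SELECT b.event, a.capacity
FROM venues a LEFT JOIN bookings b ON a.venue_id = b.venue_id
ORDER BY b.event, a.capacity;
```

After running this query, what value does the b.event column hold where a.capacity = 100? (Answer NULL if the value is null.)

LEFT JOIN keeps every row from `venues`; unmatched rows get NULL for `bookings`'s columns.
Matching on a.venue_id = b.venue_id. A NULL in a compared column never satisfies the condition.
- a (venue_id=NULL) has no partner → padded with NULL.
- a (venue_id=1) has no partner → padded with NULL.
- a (venue_id=2) pairs with 1 row(s) of b.
- a (venue_id=2) pairs with 1 row(s) of b.
- a (venue_id=5) pairs with 2 row(s) of b.

NULL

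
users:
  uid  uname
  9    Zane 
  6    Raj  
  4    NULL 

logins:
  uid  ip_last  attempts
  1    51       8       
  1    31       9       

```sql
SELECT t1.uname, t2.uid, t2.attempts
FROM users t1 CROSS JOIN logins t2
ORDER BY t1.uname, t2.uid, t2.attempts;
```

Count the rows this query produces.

CROSS JOIN pairs every row of `users` with every row of `logins`: 3 × 2 = 6 rows.

6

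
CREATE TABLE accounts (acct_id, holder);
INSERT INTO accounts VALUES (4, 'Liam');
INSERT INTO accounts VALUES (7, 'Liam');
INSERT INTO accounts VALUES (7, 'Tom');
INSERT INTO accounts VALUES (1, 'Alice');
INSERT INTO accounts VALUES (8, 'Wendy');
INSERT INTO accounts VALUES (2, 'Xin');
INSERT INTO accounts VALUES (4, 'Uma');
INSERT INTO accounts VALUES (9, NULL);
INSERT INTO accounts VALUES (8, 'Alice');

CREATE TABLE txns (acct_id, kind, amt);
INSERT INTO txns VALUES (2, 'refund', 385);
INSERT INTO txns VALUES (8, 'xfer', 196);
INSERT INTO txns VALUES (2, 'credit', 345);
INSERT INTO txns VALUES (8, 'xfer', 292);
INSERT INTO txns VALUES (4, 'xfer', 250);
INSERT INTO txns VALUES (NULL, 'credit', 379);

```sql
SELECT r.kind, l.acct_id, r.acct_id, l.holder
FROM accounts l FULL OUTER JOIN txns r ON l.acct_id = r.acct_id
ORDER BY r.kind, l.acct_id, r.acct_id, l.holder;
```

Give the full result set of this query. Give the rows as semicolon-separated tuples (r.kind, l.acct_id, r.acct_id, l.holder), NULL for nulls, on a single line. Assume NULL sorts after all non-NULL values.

FULL OUTER JOIN keeps every row from both sides; unmatched rows get NULL for the other side's columns.
Matching on l.acct_id = r.acct_id. A NULL in a compared column never satisfies the condition.
- l (acct_id=4) pairs with 1 row(s) of r.
- l (acct_id=7) has no partner → padded with NULL.
- l (acct_id=7) has no partner → padded with NULL.
- l (acct_id=1) has no partner → padded with NULL.
- l (acct_id=8) pairs with 2 row(s) of r.
- l (acct_id=2) pairs with 2 row(s) of r.
- l (acct_id=4) pairs with 1 row(s) of r.
- l (acct_id=9) has no partner → padded with NULL.
- l (acct_id=8) pairs with 2 row(s) of r.
- 1 row(s) from r found no l partner → padded with NULL.

(credit, 2, 2, Xin); (credit, NULL, NULL, NULL); (refund, 2, 2, Xin); (xfer, 4, 4, Liam); (xfer, 4, 4, Uma); (xfer, 8, 8, Alice); (xfer, 8, 8, Alice); (xfer, 8, 8, Wendy); (xfer, 8, 8, Wendy); (NULL, 1, NULL, Alice); (NULL, 7, NULL, Liam); (NULL, 7, NULL, Tom); (NULL, 9, NULL, NULL)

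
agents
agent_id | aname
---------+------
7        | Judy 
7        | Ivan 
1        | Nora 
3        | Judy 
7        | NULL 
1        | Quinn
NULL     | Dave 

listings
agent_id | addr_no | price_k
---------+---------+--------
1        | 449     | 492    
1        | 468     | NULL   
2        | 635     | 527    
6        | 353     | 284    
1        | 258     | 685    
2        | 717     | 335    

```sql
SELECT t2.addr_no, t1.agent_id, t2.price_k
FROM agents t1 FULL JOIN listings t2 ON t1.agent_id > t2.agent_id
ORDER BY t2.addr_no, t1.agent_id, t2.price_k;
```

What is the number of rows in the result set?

26

FULL OUTER JOIN keeps every row from both sides; unmatched rows get NULL for the other side's columns.
Matching on t1.agent_id > t2.agent_id. A NULL in a compared column never satisfies the condition.
Matched pairs: 23; unmatched t1 rows kept: 3; unmatched t2 rows kept: 0.
Total: 23 matched + 3 padded = 26 rows.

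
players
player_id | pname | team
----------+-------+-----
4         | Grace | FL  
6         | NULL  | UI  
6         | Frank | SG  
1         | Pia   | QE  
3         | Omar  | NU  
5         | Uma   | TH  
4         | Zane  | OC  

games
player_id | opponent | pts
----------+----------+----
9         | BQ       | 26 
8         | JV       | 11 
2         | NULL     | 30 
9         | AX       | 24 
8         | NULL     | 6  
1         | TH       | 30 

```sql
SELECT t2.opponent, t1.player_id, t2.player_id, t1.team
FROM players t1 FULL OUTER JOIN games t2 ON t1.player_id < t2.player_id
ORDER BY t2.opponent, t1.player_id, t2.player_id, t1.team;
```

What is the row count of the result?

30

FULL OUTER JOIN keeps every row from both sides; unmatched rows get NULL for the other side's columns.
Matching on t1.player_id < t2.player_id.
- t1 row (player_id=4): matches 4 t2 row(s) → 4 output row(s).
- t1 row (player_id=6): matches 4 t2 row(s) → 4 output row(s).
- t1 row (player_id=6): matches 4 t2 row(s) → 4 output row(s).
- t1 row (player_id=1): matches 5 t2 row(s) → 5 output row(s).
- t1 row (player_id=3): matches 4 t2 row(s) → 4 output row(s).
- t1 row (player_id=5): matches 4 t2 row(s) → 4 output row(s).
- t1 row (player_id=4): matches 4 t2 row(s) → 4 output row(s).
- 1 t2 row(s) had no t1 match → kept, t1 columns NULL.
Total: 29 matched + 1 padded = 30 rows.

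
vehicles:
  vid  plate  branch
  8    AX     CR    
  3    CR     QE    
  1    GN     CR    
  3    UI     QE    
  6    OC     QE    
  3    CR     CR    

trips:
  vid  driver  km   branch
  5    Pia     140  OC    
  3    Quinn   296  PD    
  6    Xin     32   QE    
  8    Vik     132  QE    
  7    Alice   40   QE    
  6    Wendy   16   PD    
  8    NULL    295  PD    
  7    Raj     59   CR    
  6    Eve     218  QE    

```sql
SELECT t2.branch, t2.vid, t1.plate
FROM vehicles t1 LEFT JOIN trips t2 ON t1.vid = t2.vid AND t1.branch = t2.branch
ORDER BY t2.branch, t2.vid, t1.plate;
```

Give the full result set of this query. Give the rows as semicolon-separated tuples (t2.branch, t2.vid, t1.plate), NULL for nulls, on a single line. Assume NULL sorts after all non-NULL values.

(QE, 6, OC); (QE, 6, OC); (NULL, NULL, AX); (NULL, NULL, CR); (NULL, NULL, CR); (NULL, NULL, GN); (NULL, NULL, UI)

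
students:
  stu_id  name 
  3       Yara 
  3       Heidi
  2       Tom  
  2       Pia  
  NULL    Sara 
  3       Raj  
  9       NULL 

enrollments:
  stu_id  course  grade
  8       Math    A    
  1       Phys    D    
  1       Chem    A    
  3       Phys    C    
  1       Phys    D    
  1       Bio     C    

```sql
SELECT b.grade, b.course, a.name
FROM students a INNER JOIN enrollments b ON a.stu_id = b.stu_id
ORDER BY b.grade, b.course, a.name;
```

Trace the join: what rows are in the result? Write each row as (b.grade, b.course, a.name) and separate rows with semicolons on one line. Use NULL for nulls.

(C, Phys, Heidi); (C, Phys, Raj); (C, Phys, Yara)

INNER JOIN keeps only pairs where the ON condition holds.
Matching on a.stu_id = b.stu_id. A NULL in a compared column never satisfies the condition.
Matched pairs: 3.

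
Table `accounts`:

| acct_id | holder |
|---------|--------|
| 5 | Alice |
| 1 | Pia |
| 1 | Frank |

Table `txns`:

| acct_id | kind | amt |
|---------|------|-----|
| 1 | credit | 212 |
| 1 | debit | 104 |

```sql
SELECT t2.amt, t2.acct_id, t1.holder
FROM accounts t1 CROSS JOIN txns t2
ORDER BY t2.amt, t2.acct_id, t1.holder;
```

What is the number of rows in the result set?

6

CROSS JOIN pairs every row of `accounts` with every row of `txns`: 3 × 2 = 6 rows.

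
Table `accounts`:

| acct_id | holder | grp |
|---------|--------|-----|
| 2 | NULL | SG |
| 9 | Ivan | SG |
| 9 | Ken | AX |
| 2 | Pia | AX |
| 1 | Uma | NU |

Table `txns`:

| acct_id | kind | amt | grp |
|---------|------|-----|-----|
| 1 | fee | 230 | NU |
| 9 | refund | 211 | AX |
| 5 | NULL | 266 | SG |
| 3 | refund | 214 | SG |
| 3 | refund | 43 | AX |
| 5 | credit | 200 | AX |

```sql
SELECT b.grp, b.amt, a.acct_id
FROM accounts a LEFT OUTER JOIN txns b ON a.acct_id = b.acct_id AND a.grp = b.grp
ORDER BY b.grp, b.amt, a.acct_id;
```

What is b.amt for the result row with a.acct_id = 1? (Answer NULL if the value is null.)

LEFT JOIN keeps every row from `accounts`; unmatched rows get NULL for `txns`'s columns.
Matching on a.acct_id = b.acct_id AND a.grp = b.grp.
Matched pairs: 2; unmatched a rows kept: 3.

230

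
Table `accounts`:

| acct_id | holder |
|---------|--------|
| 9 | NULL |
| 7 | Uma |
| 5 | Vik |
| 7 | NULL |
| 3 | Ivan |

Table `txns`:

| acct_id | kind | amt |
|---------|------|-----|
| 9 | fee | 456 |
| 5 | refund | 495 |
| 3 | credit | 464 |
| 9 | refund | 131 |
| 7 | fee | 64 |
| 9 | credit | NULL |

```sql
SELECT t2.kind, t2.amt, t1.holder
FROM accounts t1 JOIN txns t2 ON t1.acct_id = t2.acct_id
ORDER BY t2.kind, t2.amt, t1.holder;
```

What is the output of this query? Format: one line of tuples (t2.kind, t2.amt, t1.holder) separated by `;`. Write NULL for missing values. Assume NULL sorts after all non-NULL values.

(credit, 464, Ivan); (credit, NULL, NULL); (fee, 64, Uma); (fee, 64, NULL); (fee, 456, NULL); (refund, 131, NULL); (refund, 495, Vik)

INNER JOIN keeps only pairs where the ON condition holds.
Matching on t1.acct_id = t2.acct_id.
- t1[0] acct_id=9 → 3 match(es) in t2 → 3 row(s).
- t1[1] acct_id=7 → 1 match(es) in t2 → 1 row(s).
- t1[2] acct_id=5 → 1 match(es) in t2 → 1 row(s).
- t1[3] acct_id=7 → 1 match(es) in t2 → 1 row(s).
- t1[4] acct_id=3 → 1 match(es) in t2 → 1 row(s).
After projecting and ordering:
t2.kind | t2.amt | t1.holder
credit | 464 | Ivan
credit | NULL | NULL
fee | 64 | Uma
fee | 64 | NULL
fee | 456 | NULL
refund | 131 | NULL
refund | 495 | Vik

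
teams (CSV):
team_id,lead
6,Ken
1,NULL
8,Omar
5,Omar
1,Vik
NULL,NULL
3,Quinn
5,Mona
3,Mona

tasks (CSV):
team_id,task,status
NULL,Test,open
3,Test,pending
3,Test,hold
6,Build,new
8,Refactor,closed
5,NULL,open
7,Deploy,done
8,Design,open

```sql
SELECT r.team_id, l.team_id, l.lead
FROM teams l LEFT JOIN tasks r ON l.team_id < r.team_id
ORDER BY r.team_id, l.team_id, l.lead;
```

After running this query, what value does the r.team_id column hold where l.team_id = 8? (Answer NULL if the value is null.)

NULL

LEFT JOIN keeps every row from `teams`; unmatched rows get NULL for `tasks`'s columns.
Matching on l.team_id < r.team_id. A NULL in a compared column never satisfies the condition.
Matched pairs: 35; unmatched l rows kept: 2.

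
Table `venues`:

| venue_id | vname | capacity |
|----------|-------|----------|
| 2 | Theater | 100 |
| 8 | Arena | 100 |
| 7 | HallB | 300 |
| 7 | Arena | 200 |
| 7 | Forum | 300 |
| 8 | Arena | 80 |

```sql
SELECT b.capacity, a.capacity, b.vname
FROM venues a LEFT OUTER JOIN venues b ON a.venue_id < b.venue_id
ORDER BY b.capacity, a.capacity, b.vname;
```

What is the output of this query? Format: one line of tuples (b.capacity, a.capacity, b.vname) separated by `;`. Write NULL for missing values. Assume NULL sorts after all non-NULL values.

LEFT JOIN keeps every row from `venues a`; unmatched rows get NULL for `venues b`'s columns.
Matching on a.venue_id < b.venue_id.
- venue_id=2: 5 matching b row(s), so 5 row(s) emitted.
- venue_id=8: no b row matches, row kept with b columns NULL.
- venue_id=7: 2 matching b row(s), so 2 row(s) emitted.
- venue_id=7: 2 matching b row(s), so 2 row(s) emitted.
- venue_id=7: 2 matching b row(s), so 2 row(s) emitted.
- venue_id=8: no b row matches, row kept with b columns NULL.

(80, 100, Arena); (80, 200, Arena); (80, 300, Arena); (80, 300, Arena); (100, 100, Arena); (100, 200, Arena); (100, 300, Arena); (100, 300, Arena); (200, 100, Arena); (300, 100, Forum); (300, 100, HallB); (NULL, 80, NULL); (NULL, 100, NULL)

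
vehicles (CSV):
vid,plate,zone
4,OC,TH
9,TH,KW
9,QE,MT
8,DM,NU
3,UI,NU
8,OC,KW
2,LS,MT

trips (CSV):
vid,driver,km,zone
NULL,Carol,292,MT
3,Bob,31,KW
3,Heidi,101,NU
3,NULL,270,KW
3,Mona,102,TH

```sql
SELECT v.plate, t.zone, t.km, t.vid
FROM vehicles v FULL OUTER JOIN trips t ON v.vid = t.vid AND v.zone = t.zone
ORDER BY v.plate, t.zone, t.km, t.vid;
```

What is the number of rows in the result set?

11

FULL OUTER JOIN keeps every row from both sides; unmatched rows get NULL for the other side's columns.
Matching on v.vid = t.vid AND v.zone = t.zone. A NULL in a compared column never satisfies the condition.
- v[0] vid=4, zone=TH → no match; kept with NULLs on the t side.
- v[1] vid=9, zone=KW → no match; kept with NULLs on the t side.
- v[2] vid=9, zone=MT → no match; kept with NULLs on the t side.
- v[3] vid=8, zone=NU → no match; kept with NULLs on the t side.
- v[4] vid=3, zone=NU → 1 match(es) in t → 1 row(s).
- v[5] vid=8, zone=KW → no match; kept with NULLs on the t side.
- v[6] vid=2, zone=MT → no match; kept with NULLs on the t side.
- 4 row(s) from t found no v partner → padded with NULL.
Total: 1 matched + 10 padded = 11 rows.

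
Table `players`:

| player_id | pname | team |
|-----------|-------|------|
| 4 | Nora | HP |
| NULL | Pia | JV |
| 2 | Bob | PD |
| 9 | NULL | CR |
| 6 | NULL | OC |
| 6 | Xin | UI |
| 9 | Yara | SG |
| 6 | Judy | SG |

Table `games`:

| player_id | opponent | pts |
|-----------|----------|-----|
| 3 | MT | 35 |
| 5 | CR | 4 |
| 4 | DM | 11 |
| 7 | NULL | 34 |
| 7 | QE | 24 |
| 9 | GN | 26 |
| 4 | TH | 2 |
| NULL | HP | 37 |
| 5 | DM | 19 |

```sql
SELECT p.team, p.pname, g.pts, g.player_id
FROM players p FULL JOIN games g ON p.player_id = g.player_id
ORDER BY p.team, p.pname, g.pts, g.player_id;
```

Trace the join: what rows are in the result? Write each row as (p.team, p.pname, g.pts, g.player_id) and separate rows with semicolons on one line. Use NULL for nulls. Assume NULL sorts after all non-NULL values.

(CR, NULL, 26, 9); (HP, Nora, 2, 4); (HP, Nora, 11, 4); (JV, Pia, NULL, NULL); (OC, NULL, NULL, NULL); (PD, Bob, NULL, NULL); (SG, Judy, NULL, NULL); (SG, Yara, 26, 9); (UI, Xin, NULL, NULL); (NULL, NULL, 4, 5); (NULL, NULL, 19, 5); (NULL, NULL, 24, 7); (NULL, NULL, 34, 7); (NULL, NULL, 35, 3); (NULL, NULL, 37, NULL)

FULL OUTER JOIN keeps every row from both sides; unmatched rows get NULL for the other side's columns.
Matching on p.player_id = g.player_id. A NULL in a compared column never satisfies the condition.
- p[0] player_id=4 → 2 match(es) in g → 2 row(s).
- p[1] player_id=NULL → no match; kept with NULLs on the g side.
- p[2] player_id=2 → no match; kept with NULLs on the g side.
- p[3] player_id=9 → 1 match(es) in g → 1 row(s).
- p[4] player_id=6 → no match; kept with NULLs on the g side.
- p[5] player_id=6 → no match; kept with NULLs on the g side.
- p[6] player_id=9 → 1 match(es) in g → 1 row(s).
- p[7] player_id=6 → no match; kept with NULLs on the g side.
- 6 g row(s) had no p match → kept, p columns NULL.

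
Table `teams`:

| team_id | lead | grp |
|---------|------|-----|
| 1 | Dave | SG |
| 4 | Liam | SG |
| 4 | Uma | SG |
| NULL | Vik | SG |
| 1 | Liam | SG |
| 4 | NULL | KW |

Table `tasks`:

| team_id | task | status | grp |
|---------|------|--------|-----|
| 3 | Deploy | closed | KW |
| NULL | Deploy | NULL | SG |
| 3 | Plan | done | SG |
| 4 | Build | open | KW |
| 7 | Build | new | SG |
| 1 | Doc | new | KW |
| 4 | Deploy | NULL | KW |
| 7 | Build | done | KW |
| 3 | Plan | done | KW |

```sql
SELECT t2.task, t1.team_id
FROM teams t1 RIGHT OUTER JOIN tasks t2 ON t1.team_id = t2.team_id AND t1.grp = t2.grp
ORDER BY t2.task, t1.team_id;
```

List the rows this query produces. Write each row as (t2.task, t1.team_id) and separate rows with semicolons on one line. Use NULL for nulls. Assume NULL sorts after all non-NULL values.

RIGHT JOIN keeps every row from `tasks`; unmatched rows get NULL for `teams`'s columns.
Matching on t1.team_id = t2.team_id AND t1.grp = t2.grp. A NULL in a compared column never satisfies the condition.
- team_id=1, grp=SG: no matching t2 row.
- team_id=4, grp=SG: no matching t2 row.
- team_id=4, grp=SG: no matching t2 row.
- team_id=NULL, grp=SG: no matching t2 row.
- team_id=1, grp=SG: no matching t2 row.
- team_id=4, grp=KW: 2 matching t2 row(s), so 2 row(s) emitted.
- 7 t2 row(s) had no t1 match → kept, t1 columns NULL.
After projecting and ordering:
t2.task | t1.team_id
Build | 4
Build | NULL
Build | NULL
Deploy | 4
Deploy | NULL
Deploy | NULL
Doc | NULL
Plan | NULL
Plan | NULL

(Build, 4); (Build, NULL); (Build, NULL); (Deploy, 4); (Deploy, NULL); (Deploy, NULL); (Doc, NULL); (Plan, NULL); (Plan, NULL)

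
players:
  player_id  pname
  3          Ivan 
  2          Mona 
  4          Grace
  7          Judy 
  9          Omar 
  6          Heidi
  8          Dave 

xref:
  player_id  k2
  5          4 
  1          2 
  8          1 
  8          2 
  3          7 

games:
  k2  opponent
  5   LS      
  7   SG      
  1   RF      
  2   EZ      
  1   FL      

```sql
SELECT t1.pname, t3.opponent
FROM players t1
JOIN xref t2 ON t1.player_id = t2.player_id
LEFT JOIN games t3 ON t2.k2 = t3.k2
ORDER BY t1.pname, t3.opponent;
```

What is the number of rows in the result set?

Step 1 — t1 INNER JOIN t2 on player_id → 3 row(s).
Then LEFT JOIN `games t3` on k2: each of those 3 rows is kept; rows whose t2.k2 has no match in t3 get NULL for t3's columns.
Result: 4 row(s).

4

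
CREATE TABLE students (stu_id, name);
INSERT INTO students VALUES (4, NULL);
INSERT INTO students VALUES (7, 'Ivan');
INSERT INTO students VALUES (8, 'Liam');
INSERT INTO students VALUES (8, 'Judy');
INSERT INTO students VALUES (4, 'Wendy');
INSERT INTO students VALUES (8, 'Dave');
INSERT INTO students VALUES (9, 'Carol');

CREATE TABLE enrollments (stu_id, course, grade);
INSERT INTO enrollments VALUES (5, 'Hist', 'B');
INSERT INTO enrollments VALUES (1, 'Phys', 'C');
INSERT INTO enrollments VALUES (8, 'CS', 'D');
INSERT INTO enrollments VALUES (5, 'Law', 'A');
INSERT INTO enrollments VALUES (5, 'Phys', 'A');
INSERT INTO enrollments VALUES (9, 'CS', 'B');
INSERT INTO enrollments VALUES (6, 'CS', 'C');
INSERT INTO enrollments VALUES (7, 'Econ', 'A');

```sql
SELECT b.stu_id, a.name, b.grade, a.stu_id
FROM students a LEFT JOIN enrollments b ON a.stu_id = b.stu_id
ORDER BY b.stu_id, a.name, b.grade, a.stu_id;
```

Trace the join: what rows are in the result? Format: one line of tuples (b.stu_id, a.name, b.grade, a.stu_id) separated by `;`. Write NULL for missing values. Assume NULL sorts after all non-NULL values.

LEFT JOIN keeps every row from `students`; unmatched rows get NULL for `enrollments`'s columns.
Matching on a.stu_id = b.stu_id.
- a (stu_id=4) has no partner → padded with NULL.
- a (stu_id=7) pairs with 1 row(s) of b.
- a (stu_id=8) pairs with 1 row(s) of b.
- a (stu_id=8) pairs with 1 row(s) of b.
- a (stu_id=4) has no partner → padded with NULL.
- a (stu_id=8) pairs with 1 row(s) of b.
- a (stu_id=9) pairs with 1 row(s) of b.
After projecting and ordering:
b.stu_id | a.name | b.grade | a.stu_id
7 | Ivan | A | 7
8 | Dave | D | 8
8 | Judy | D | 8
8 | Liam | D | 8
9 | Carol | B | 9
NULL | Wendy | NULL | 4
NULL | NULL | NULL | 4

(7, Ivan, A, 7); (8, Dave, D, 8); (8, Judy, D, 8); (8, Liam, D, 8); (9, Carol, B, 9); (NULL, Wendy, NULL, 4); (NULL, NULL, NULL, 4)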